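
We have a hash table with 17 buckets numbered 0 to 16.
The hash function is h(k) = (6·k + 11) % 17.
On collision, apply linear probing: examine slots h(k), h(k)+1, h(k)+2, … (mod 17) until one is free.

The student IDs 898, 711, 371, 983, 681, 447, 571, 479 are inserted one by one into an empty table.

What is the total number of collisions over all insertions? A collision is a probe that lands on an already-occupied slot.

8

898: h=10 -> slot 10
711: h=10, probe 10,11 -> slot 11
371: h=10, probe 10,11,12 -> slot 12
983: h=10, probe 10,11,12,13 -> slot 13
681: h=0 -> slot 0
447: h=7 -> slot 7
571: h=3 -> slot 3
479: h=12, probe 12,13,14 -> slot 14
Table: [681, —, —, 571, —, —, —, 447, —, —, 898, 711, 371, 983, 479, —, —]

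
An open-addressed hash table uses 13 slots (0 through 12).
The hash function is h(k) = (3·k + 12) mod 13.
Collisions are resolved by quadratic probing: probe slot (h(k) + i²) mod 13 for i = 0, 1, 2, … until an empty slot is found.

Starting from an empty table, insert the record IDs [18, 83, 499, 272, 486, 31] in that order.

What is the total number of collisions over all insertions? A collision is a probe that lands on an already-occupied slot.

10

18 hashes to 1; slot 1 is free => place at 1.
83 hashes to 1; 1 taken => place at 2.
499 hashes to 1; 1,2 taken => place at 5.
272 hashes to 9; slot 9 is free => place at 9.
486 hashes to 1; 1,2,5 taken => place at 10.
31 hashes to 1; 1,2,5,10 taken => place at 4.
Table: [_, 18, 83, _, 31, 499, _, _, _, 272, 486, _, _]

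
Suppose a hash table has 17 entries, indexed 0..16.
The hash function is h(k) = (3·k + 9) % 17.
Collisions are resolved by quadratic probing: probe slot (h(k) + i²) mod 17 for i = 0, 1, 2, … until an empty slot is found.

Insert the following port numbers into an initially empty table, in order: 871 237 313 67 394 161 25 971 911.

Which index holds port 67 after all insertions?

871: h=4 => slot 4
237: h=6 => slot 6
313: h=13 => slot 13
67: h=6, probe 6,7 => slot 7
394: h=1 => slot 1
161: h=16 => slot 16
25: h=16, probe 16,0 => slot 0
971: h=15 => slot 15
911: h=5 => slot 5
Table: [25, 394, —, —, 871, 911, 237, 67, —, —, —, —, —, 313, —, 971, 161]

7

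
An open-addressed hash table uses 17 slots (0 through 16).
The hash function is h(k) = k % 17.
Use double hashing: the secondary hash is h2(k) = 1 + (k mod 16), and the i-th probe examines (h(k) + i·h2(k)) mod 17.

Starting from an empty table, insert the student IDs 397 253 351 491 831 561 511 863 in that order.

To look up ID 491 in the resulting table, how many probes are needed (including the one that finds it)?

Insert 397: h=6, slot 6 empty → index 6.
Insert 253: h=15, slot 15 empty → index 15.
Insert 351: h=11, slot 11 empty → index 11.
Insert 491: h=15, h2=12, slot 15 occupied → index 10.
Insert 831: h=15, h2=16, slot 15 occupied → index 14.
Insert 561: h=0, slot 0 empty → index 0.
Insert 511: h=1, slot 1 empty → index 1.
Insert 863: h=13, slot 13 empty → index 13.
Table: [561, 511, _, _, _, _, 397, _, _, _, 491, 351, _, 863, 831, 253, _]
Lookup 491: h=15, h2=12, probe 15,10 → found at 10.

2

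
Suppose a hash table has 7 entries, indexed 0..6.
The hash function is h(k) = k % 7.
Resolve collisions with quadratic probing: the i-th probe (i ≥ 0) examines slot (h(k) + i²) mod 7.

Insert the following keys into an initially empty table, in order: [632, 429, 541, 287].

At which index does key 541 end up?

632: h=2 -> slot 2
429: h=2, probe 2,3 -> slot 3
541: h=2, probe 2,3,6 -> slot 6
287: h=0 -> slot 0
Table: [287, _, 632, 429, _, _, 541]

6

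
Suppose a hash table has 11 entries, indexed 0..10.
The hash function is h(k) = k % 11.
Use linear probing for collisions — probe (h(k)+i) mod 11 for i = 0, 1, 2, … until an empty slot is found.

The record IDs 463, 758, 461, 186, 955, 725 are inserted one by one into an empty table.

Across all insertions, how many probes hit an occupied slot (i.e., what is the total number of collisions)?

8

463: h=1 → slot 1
758: h=10 → slot 10
461: h=10, probe 10,0 → slot 0
186: h=10, probe 10,0,1,2 → slot 2
955: h=9 → slot 9
725: h=10, probe 10,0,1,2,3 → slot 3
Table: [461, 463, 186, 725, -, -, -, -, -, 955, 758]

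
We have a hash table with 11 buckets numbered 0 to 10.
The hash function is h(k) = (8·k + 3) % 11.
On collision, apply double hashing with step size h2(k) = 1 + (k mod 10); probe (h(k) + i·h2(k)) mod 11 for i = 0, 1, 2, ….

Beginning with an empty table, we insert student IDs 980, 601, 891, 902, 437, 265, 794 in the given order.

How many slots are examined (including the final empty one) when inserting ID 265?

980: h=0 => slot 0
601: h=4 => slot 4
891: h=3 => slot 3
902: h=3, h2=3, probe 3,6 => slot 6
437: h=1 => slot 1
265: h=0, h2=6, probe 0,6,1,7 => slot 7
794: h=8 => slot 8
Table: [980, 437, —, 891, 601, —, 902, 265, 794, —, —]

4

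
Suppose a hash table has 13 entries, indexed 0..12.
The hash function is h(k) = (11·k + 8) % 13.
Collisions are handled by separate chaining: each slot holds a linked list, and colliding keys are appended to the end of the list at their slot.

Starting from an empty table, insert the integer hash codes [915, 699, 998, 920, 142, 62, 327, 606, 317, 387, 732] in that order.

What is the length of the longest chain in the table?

Insert 915: h=11, bucket 11 empty -> new chain.
Insert 699: h=1, bucket 1 empty -> new chain.
Insert 998: h=1, bucket 1 nonempty -> append to chain.
Insert 920: h=1, bucket 1 nonempty -> append to chain.
Insert 142: h=10, bucket 10 empty -> new chain.
Insert 62: h=1, bucket 1 nonempty -> append to chain.
Insert 327: h=4, bucket 4 empty -> new chain.
Insert 606: h=5, bucket 5 empty -> new chain.
Insert 317: h=11, bucket 11 nonempty -> append to chain.
Insert 387: h=1, bucket 1 nonempty -> append to chain.
Insert 732: h=0, bucket 0 empty -> new chain.
Final buckets:
0: 732
1: 699 -> 998 -> 920 -> 62 -> 387
2: -
3: -
4: 327
5: 606
6: -
7: -
8: -
9: -
10: 142
11: 915 -> 317
12: -

5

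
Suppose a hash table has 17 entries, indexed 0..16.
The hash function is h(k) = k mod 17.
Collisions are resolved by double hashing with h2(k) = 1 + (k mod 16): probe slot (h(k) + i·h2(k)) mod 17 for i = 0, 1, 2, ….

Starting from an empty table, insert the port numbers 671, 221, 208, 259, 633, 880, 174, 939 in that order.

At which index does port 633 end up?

671 hashes to 8; slot 8 is free -> place at 8.
221 hashes to 0; slot 0 is free -> place at 0.
208 hashes to 4; slot 4 is free -> place at 4.
259 hashes to 4, h2=4; 4,8 taken -> place at 12.
633 hashes to 4, h2=10; 4 taken -> place at 14.
880 hashes to 13; slot 13 is free -> place at 13.
174 hashes to 4, h2=15; 4 taken -> place at 2.
939 hashes to 4, h2=12; 4 taken -> place at 16.
Table: [221, ∅, 174, ∅, 208, ∅, ∅, ∅, 671, ∅, ∅, ∅, 259, 880, 633, ∅, 939]

14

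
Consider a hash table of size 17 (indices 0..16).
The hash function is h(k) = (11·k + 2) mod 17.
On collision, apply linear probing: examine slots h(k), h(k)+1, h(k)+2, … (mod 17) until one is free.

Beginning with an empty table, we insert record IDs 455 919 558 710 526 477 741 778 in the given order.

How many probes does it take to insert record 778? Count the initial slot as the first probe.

4

Insert 455: h=9, slot 9 empty => index 9.
Insert 919: h=13, slot 13 empty => index 13.
Insert 558: h=3, slot 3 empty => index 3.
Insert 710: h=9, slot 9 occupied => index 10.
Insert 526: h=8, slot 8 empty => index 8.
Insert 477: h=13, slot 13 occupied => index 14.
Insert 741: h=10, slot 10 occupied => index 11.
Insert 778: h=9, slots 9,10,11 occupied => index 12.
Table: [_, _, _, 558, _, _, _, _, 526, 455, 710, 741, 778, 919, 477, _, _]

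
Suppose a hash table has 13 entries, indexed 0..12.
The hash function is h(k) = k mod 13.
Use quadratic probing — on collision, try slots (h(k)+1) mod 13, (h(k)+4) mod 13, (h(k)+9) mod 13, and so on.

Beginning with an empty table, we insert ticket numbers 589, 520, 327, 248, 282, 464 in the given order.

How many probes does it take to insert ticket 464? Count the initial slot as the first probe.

589: h=4 => slot 4
520: h=0 => slot 0
327: h=2 => slot 2
248: h=1 => slot 1
282: h=9 => slot 9
464: h=9, probe 9,10 => slot 10
Table: [520, 248, 327, —, 589, —, —, —, —, 282, 464, —, —]

2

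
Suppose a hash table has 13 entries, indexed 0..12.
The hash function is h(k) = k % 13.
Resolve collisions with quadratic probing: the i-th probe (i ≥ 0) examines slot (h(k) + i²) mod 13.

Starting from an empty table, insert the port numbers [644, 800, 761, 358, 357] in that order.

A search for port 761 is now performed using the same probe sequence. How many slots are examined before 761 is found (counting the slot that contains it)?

3

644: h=7 => slot 7
800: h=7, probe 7,8 => slot 8
761: h=7, probe 7,8,11 => slot 11
358: h=7, probe 7,8,11,3 => slot 3
357: h=6 => slot 6
Table: [—, —, —, 358, —, —, 357, 644, 800, —, —, 761, —]
Lookup 761: h=7, probe 7,8,11 → found at 11.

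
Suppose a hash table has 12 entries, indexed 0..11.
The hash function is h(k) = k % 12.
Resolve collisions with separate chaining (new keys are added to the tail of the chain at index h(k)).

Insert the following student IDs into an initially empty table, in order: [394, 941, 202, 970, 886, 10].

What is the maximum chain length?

5

Insert 394: h=10, bucket 10 empty -> new chain.
Insert 941: h=5, bucket 5 empty -> new chain.
Insert 202: h=10, bucket 10 nonempty -> append to chain.
Insert 970: h=10, bucket 10 nonempty -> append to chain.
Insert 886: h=10, bucket 10 nonempty -> append to chain.
Insert 10: h=10, bucket 10 nonempty -> append to chain.
Final buckets:
0: .
1: .
2: .
3: .
4: .
5: 941
6: .
7: .
8: .
9: .
10: 394 -> 202 -> 970 -> 886 -> 10
11: .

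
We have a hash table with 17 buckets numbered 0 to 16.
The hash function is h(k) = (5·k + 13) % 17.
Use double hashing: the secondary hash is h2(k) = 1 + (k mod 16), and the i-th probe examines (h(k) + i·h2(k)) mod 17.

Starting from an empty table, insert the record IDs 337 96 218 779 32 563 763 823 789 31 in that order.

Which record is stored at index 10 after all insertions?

779

Insert 337: h=15, slot 15 empty -> index 15.
Insert 96: h=0, slot 0 empty -> index 0.
Insert 218: h=15, h2=11, slot 15 occupied -> index 9.
Insert 779: h=15, h2=12, slot 15 occupied -> index 10.
Insert 32: h=3, slot 3 empty -> index 3.
Insert 563: h=6, slot 6 empty -> index 6.
Insert 763: h=3, h2=12, slots 3,15,10 occupied -> index 5.
Insert 823: h=14, slot 14 empty -> index 14.
Insert 789: h=14, h2=6, slots 14,3,9,15 occupied -> index 4.
Insert 31: h=15, h2=16, slots 15,14 occupied -> index 13.
Table: [96, _, _, 32, 789, 763, 563, _, _, 218, 779, _, _, 31, 823, 337, _]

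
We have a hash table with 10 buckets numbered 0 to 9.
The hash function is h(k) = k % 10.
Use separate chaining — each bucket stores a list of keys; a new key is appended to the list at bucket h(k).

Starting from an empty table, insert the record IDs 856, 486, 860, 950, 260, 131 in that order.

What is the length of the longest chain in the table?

3

856 -> bucket 6
486 -> bucket 6 (collision)
860 -> bucket 0
950 -> bucket 0 (collision)
260 -> bucket 0 (collision)
131 -> bucket 1
Final buckets:
0: 860 -> 950 -> 260
1: 131
2: ∅
3: ∅
4: ∅
5: ∅
6: 856 -> 486
7: ∅
8: ∅
9: ∅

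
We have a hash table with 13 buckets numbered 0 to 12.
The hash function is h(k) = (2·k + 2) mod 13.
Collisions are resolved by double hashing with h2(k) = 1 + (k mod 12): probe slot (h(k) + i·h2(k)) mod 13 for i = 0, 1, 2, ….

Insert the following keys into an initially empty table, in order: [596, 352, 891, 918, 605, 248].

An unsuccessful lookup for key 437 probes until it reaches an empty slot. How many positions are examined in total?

4

596 hashes to 11; slot 11 is free => place at 11.
352 hashes to 4; slot 4 is free => place at 4.
891 hashes to 3; slot 3 is free => place at 3.
918 hashes to 5; slot 5 is free => place at 5.
605 hashes to 3, h2=6; 3 taken => place at 9.
248 hashes to 4, h2=9; 4 taken => place at 0.
Table: [248, -, -, 891, 352, 918, -, -, -, 605, -, 596, -]
Lookup 437: h=5, h2=6, probe 5,11,4,10 → slot 10 empty, not found.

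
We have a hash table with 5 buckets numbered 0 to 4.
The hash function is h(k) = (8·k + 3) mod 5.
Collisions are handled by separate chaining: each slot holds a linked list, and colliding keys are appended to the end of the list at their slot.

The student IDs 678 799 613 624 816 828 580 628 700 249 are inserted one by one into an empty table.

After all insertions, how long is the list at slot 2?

Insert 678: h=2, bucket 2 empty → new chain.
Insert 799: h=0, bucket 0 empty → new chain.
Insert 613: h=2, bucket 2 nonempty → append to chain.
Insert 624: h=0, bucket 0 nonempty → append to chain.
Insert 816: h=1, bucket 1 empty → new chain.
Insert 828: h=2, bucket 2 nonempty → append to chain.
Insert 580: h=3, bucket 3 empty → new chain.
Insert 628: h=2, bucket 2 nonempty → append to chain.
Insert 700: h=3, bucket 3 nonempty → append to chain.
Insert 249: h=0, bucket 0 nonempty → append to chain.
Final buckets:
0: 799 -> 624 -> 249
1: 816
2: 678 -> 613 -> 828 -> 628
3: 580 -> 700
4: _

4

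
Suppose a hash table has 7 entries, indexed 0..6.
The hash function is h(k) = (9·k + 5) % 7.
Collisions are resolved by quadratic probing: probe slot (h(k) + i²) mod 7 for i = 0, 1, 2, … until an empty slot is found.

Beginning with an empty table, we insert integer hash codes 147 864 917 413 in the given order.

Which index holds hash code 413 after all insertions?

Insert 147: h=5, slot 5 empty -> index 5.
Insert 864: h=4, slot 4 empty -> index 4.
Insert 917: h=5, slot 5 occupied -> index 6.
Insert 413: h=5, slots 5,6 occupied -> index 2.
Table: [., ., 413, ., 864, 147, 917]

2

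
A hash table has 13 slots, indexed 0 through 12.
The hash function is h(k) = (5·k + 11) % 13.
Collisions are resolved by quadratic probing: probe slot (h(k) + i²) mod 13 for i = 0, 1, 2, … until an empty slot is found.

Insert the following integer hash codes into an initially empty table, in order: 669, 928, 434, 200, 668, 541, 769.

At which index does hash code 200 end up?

669 hashes to 2; slot 2 is free => place at 2.
928 hashes to 10; slot 10 is free => place at 10.
434 hashes to 10; 10 taken => place at 11.
200 hashes to 10; 10,11 taken => place at 1.
668 hashes to 10; 10,11,1 taken => place at 6.
541 hashes to 12; slot 12 is free => place at 12.
769 hashes to 8; slot 8 is free => place at 8.
Table: [_, 200, 669, _, _, _, 668, _, 769, _, 928, 434, 541]

1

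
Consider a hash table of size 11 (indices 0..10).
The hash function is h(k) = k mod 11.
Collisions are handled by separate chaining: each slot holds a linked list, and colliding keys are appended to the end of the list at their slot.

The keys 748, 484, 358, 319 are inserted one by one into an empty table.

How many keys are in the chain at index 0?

Insert 748: h=0, bucket 0 empty -> new chain.
Insert 484: h=0, bucket 0 nonempty -> append to chain.
Insert 358: h=6, bucket 6 empty -> new chain.
Insert 319: h=0, bucket 0 nonempty -> append to chain.
Final buckets:
0: 748 -> 484 -> 319
1: .
2: .
3: .
4: .
5: .
6: 358
7: .
8: .
9: .
10: .

3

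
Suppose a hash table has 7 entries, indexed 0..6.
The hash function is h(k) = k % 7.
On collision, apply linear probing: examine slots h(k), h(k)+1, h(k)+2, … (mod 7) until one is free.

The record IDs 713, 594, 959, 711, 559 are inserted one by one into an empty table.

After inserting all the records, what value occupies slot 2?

Insert 713: h=6, slot 6 empty -> index 6.
Insert 594: h=6, slot 6 occupied -> index 0.
Insert 959: h=0, slot 0 occupied -> index 1.
Insert 711: h=4, slot 4 empty -> index 4.
Insert 559: h=6, slots 6,0,1 occupied -> index 2.
Table: [594, 959, 559, ∅, 711, ∅, 713]

559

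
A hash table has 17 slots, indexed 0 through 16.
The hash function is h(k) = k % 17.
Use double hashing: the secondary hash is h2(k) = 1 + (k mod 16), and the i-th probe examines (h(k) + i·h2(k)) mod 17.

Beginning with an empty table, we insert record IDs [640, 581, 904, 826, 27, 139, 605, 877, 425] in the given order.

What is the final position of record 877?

4

640: h=11 -> slot 11
581: h=3 -> slot 3
904: h=3, h2=9, probe 3,12 -> slot 12
826: h=10 -> slot 10
27: h=10, h2=12, probe 10,5 -> slot 5
139: h=3, h2=12, probe 3,15 -> slot 15
605: h=10, h2=14, probe 10,7 -> slot 7
877: h=10, h2=14, probe 10,7,4 -> slot 4
425: h=0 -> slot 0
Table: [425, _, _, 581, 877, 27, _, 605, _, _, 826, 640, 904, _, _, 139, _]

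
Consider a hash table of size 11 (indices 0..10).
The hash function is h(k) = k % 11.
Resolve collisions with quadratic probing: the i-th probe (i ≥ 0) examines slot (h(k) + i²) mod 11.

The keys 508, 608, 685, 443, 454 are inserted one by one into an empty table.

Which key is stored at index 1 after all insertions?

454

Insert 508: h=2, slot 2 empty -> index 2.
Insert 608: h=3, slot 3 empty -> index 3.
Insert 685: h=3, slot 3 occupied -> index 4.
Insert 443: h=3, slots 3,4 occupied -> index 7.
Insert 454: h=3, slots 3,4,7 occupied -> index 1.
Table: [—, 454, 508, 608, 685, —, —, 443, —, —, —]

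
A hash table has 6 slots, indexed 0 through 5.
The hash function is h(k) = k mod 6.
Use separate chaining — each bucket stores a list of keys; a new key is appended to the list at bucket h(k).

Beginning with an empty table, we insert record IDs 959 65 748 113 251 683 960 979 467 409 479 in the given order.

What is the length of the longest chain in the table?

959 → bucket 5
65 → bucket 5 (collision)
748 → bucket 4
113 → bucket 5 (collision)
251 → bucket 5 (collision)
683 → bucket 5 (collision)
960 → bucket 0
979 → bucket 1
467 → bucket 5 (collision)
409 → bucket 1 (collision)
479 → bucket 5 (collision)
Final buckets:
0: 960
1: 979 -> 409
2: -
3: -
4: 748
5: 959 -> 65 -> 113 -> 251 -> 683 -> 467 -> 479

7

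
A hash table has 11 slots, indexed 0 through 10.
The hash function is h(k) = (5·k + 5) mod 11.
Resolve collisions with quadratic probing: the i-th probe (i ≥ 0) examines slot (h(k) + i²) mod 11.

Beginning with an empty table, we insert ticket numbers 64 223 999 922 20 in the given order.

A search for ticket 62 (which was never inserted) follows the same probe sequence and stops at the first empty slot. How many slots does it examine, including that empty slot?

64: h=6 → slot 6
223: h=9 → slot 9
999: h=6, probe 6,7 → slot 7
922: h=6, probe 6,7,10 → slot 10
20: h=6, probe 6,7,10,4 → slot 4
Table: [—, —, —, —, 20, —, 64, 999, —, 223, 922]
Lookup 62: h=7, probe 7,8 → slot 8 empty, not found.

2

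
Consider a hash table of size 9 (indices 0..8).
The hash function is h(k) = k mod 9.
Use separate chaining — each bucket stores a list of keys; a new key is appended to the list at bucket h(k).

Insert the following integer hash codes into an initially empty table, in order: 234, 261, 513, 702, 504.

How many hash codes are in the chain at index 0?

234 -> bucket 0
261 -> bucket 0 (collision)
513 -> bucket 0 (collision)
702 -> bucket 0 (collision)
504 -> bucket 0 (collision)
Final buckets:
0: 234 -> 261 -> 513 -> 702 -> 504
1: -
2: -
3: -
4: -
5: -
6: -
7: -
8: -

5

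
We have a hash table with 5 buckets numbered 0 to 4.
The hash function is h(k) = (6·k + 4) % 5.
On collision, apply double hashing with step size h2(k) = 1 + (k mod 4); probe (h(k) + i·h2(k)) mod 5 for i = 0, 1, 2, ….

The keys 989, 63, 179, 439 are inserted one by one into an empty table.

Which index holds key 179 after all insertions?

989: h=3 => slot 3
63: h=2 => slot 2
179: h=3, h2=4, probe 3,2,1 => slot 1
439: h=3, h2=4, probe 3,2,1,0 => slot 0
Table: [439, 179, 63, 989, .]

1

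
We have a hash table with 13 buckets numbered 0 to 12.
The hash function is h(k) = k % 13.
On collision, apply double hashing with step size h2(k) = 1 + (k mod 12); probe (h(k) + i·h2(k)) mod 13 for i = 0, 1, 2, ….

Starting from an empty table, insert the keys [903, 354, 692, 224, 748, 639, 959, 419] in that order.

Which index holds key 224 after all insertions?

8

Insert 903: h=6, slot 6 empty → index 6.
Insert 354: h=3, slot 3 empty → index 3.
Insert 692: h=3, h2=9, slot 3 occupied → index 12.
Insert 224: h=3, h2=9, slots 3,12 occupied → index 8.
Insert 748: h=7, slot 7 empty → index 7.
Insert 639: h=2, slot 2 empty → index 2.
Insert 959: h=10, slot 10 empty → index 10.
Insert 419: h=3, h2=12, slots 3,2 occupied → index 1.
Table: [-, 419, 639, 354, -, -, 903, 748, 224, -, 959, -, 692]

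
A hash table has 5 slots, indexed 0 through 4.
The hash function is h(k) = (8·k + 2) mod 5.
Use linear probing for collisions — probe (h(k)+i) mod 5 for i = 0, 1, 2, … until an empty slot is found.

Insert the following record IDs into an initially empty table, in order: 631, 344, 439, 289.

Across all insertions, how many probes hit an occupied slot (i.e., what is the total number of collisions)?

5

631: h=0 -> slot 0
344: h=4 -> slot 4
439: h=4, probe 4,0,1 -> slot 1
289: h=4, probe 4,0,1,2 -> slot 2
Table: [631, 439, 289, ∅, 344]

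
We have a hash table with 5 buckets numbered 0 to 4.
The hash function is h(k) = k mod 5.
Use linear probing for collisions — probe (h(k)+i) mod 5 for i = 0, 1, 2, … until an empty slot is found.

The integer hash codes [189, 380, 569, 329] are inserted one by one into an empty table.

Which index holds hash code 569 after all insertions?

Insert 189: h=4, slot 4 empty => index 4.
Insert 380: h=0, slot 0 empty => index 0.
Insert 569: h=4, slots 4,0 occupied => index 1.
Insert 329: h=4, slots 4,0,1 occupied => index 2.
Table: [380, 569, 329, ∅, 189]

1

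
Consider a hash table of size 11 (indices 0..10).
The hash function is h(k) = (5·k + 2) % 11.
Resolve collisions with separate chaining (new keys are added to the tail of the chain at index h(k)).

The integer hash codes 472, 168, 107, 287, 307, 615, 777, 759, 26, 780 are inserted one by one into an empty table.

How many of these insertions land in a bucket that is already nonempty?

Insert 472: h=8, bucket 8 empty -> new chain.
Insert 168: h=6, bucket 6 empty -> new chain.
Insert 107: h=9, bucket 9 empty -> new chain.
Insert 287: h=7, bucket 7 empty -> new chain.
Insert 307: h=8, bucket 8 nonempty -> append to chain.
Insert 615: h=8, bucket 8 nonempty -> append to chain.
Insert 777: h=4, bucket 4 empty -> new chain.
Insert 759: h=2, bucket 2 empty -> new chain.
Insert 26: h=0, bucket 0 empty -> new chain.
Insert 780: h=8, bucket 8 nonempty -> append to chain.
Final buckets:
0: 26
1: .
2: 759
3: .
4: 777
5: .
6: 168
7: 287
8: 472 -> 307 -> 615 -> 780
9: 107
10: .

3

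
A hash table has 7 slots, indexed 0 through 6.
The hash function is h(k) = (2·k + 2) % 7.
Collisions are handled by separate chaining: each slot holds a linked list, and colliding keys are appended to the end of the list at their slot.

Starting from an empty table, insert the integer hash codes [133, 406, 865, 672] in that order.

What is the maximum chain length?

3

Insert 133: h=2, bucket 2 empty -> new chain.
Insert 406: h=2, bucket 2 nonempty -> append to chain.
Insert 865: h=3, bucket 3 empty -> new chain.
Insert 672: h=2, bucket 2 nonempty -> append to chain.
Final buckets:
0: —
1: —
2: 133 -> 406 -> 672
3: 865
4: —
5: —
6: —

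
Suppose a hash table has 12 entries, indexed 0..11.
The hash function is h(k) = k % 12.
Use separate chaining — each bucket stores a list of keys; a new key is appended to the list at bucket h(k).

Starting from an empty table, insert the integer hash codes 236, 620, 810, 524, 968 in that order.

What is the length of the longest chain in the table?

Insert 236: h=8, bucket 8 empty → new chain.
Insert 620: h=8, bucket 8 nonempty → append to chain.
Insert 810: h=6, bucket 6 empty → new chain.
Insert 524: h=8, bucket 8 nonempty → append to chain.
Insert 968: h=8, bucket 8 nonempty → append to chain.
Final buckets:
0: ∅
1: ∅
2: ∅
3: ∅
4: ∅
5: ∅
6: 810
7: ∅
8: 236 -> 620 -> 524 -> 968
9: ∅
10: ∅
11: ∅

4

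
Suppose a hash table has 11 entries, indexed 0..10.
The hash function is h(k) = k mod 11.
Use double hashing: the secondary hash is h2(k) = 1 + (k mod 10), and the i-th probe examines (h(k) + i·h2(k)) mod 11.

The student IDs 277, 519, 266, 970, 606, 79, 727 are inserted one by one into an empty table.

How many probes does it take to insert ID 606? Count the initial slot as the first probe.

2

277 hashes to 2; slot 2 is free → place at 2.
519 hashes to 2, h2=10; 2 taken → place at 1.
266 hashes to 2, h2=7; 2 taken → place at 9.
970 hashes to 2, h2=1; 2 taken → place at 3.
606 hashes to 1, h2=7; 1 taken → place at 8.
79 hashes to 2, h2=10; 2,1 taken → place at 0.
727 hashes to 1, h2=8; 1,9 taken → place at 6.
Table: [79, 519, 277, 970, ∅, ∅, 727, ∅, 606, 266, ∅]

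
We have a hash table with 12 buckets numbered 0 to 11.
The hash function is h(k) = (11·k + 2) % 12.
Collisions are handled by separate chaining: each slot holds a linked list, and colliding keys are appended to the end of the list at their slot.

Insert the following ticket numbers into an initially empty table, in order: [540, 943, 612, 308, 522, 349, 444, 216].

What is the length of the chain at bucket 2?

540 -> bucket 2
943 -> bucket 7
612 -> bucket 2 (collision)
308 -> bucket 6
522 -> bucket 8
349 -> bucket 1
444 -> bucket 2 (collision)
216 -> bucket 2 (collision)
Final buckets:
0: _
1: 349
2: 540 -> 612 -> 444 -> 216
3: _
4: _
5: _
6: 308
7: 943
8: 522
9: _
10: _
11: _

4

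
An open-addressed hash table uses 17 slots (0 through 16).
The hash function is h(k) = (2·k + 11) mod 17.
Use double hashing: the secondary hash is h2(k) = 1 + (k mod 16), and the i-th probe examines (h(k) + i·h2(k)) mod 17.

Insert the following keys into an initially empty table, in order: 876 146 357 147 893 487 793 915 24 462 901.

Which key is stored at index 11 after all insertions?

876: h=12 → slot 12
146: h=14 → slot 14
357: h=11 → slot 11
147: h=16 → slot 16
893: h=12, h2=14, probe 12,9 → slot 9
487: h=16, h2=8, probe 16,7 → slot 7
793: h=16, h2=10, probe 16,9,2 → slot 2
915: h=5 → slot 5
24: h=8 → slot 8
462: h=0 → slot 0
901: h=11, h2=6, probe 11,0,6 → slot 6
Table: [462, -, 793, -, -, 915, 901, 487, 24, 893, -, 357, 876, -, 146, -, 147]

357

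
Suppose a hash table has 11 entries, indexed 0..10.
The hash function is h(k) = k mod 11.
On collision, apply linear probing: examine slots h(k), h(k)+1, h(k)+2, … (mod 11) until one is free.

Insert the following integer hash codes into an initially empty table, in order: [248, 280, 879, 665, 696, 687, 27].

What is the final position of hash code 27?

Insert 248: h=6, slot 6 empty -> index 6.
Insert 280: h=5, slot 5 empty -> index 5.
Insert 879: h=10, slot 10 empty -> index 10.
Insert 665: h=5, slots 5,6 occupied -> index 7.
Insert 696: h=3, slot 3 empty -> index 3.
Insert 687: h=5, slots 5,6,7 occupied -> index 8.
Insert 27: h=5, slots 5,6,7,8 occupied -> index 9.
Table: [—, —, —, 696, —, 280, 248, 665, 687, 27, 879]

9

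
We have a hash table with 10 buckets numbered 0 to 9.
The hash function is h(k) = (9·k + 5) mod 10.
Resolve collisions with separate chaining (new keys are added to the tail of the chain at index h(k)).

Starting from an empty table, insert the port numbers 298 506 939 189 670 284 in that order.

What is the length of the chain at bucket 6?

2

298 → bucket 7
506 → bucket 9
939 → bucket 6
189 → bucket 6 (collision)
670 → bucket 5
284 → bucket 1
Final buckets:
0: —
1: 284
2: —
3: —
4: —
5: 670
6: 939 -> 189
7: 298
8: —
9: 506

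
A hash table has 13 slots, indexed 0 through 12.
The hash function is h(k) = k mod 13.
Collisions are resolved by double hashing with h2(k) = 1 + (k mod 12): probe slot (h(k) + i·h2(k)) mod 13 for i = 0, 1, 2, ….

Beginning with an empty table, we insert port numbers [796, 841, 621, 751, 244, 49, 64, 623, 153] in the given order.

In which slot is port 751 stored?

796: h=3 → slot 3
841: h=9 → slot 9
621: h=10 → slot 10
751: h=10, h2=8, probe 10,5 → slot 5
244: h=10, h2=5, probe 10,2 → slot 2
49: h=10, h2=2, probe 10,12 → slot 12
64: h=12, h2=5, probe 12,4 → slot 4
623: h=12, h2=12, probe 12,11 → slot 11
153: h=10, h2=10, probe 10,7 → slot 7
Table: [-, -, 244, 796, 64, 751, -, 153, -, 841, 621, 623, 49]

5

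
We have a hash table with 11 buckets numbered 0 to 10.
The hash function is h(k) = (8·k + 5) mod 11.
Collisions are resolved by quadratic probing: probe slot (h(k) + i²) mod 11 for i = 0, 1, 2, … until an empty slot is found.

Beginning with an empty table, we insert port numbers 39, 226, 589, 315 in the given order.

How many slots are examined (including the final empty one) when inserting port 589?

39: h=9 → slot 9
226: h=9, probe 9,10 → slot 10
589: h=9, probe 9,10,2 → slot 2
315: h=6 → slot 6
Table: [_, _, 589, _, _, _, 315, _, _, 39, 226]

3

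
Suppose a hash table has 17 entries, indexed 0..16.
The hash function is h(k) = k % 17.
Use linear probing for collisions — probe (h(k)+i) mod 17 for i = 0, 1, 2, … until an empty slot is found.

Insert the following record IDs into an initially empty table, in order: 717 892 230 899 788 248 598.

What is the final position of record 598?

4

717: h=3 => slot 3
892: h=8 => slot 8
230: h=9 => slot 9
899: h=15 => slot 15
788: h=6 => slot 6
248: h=10 => slot 10
598: h=3, probe 3,4 => slot 4
Table: [—, —, —, 717, 598, —, 788, —, 892, 230, 248, —, —, —, —, 899, —]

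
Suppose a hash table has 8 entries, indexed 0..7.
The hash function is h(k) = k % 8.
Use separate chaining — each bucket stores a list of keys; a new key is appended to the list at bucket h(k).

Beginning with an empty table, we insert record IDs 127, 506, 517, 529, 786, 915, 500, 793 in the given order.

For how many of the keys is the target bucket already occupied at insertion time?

Insert 127: h=7, bucket 7 empty → new chain.
Insert 506: h=2, bucket 2 empty → new chain.
Insert 517: h=5, bucket 5 empty → new chain.
Insert 529: h=1, bucket 1 empty → new chain.
Insert 786: h=2, bucket 2 nonempty → append to chain.
Insert 915: h=3, bucket 3 empty → new chain.
Insert 500: h=4, bucket 4 empty → new chain.
Insert 793: h=1, bucket 1 nonempty → append to chain.
Final buckets:
0: _
1: 529 -> 793
2: 506 -> 786
3: 915
4: 500
5: 517
6: _
7: 127

2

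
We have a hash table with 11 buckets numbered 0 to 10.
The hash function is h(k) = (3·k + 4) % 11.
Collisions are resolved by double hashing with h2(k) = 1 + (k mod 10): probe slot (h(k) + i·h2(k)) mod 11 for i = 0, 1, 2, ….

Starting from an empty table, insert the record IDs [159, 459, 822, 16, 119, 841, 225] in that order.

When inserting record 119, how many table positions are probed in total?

159: h=8 → slot 8
459: h=6 → slot 6
822: h=6, h2=3, probe 6,9 → slot 9
16: h=8, h2=7, probe 8,4 → slot 4
119: h=9, h2=10, probe 9,8,7 → slot 7
841: h=8, h2=2, probe 8,10 → slot 10
225: h=8, h2=6, probe 8,3 → slot 3
Table: [∅, ∅, ∅, 225, 16, ∅, 459, 119, 159, 822, 841]

3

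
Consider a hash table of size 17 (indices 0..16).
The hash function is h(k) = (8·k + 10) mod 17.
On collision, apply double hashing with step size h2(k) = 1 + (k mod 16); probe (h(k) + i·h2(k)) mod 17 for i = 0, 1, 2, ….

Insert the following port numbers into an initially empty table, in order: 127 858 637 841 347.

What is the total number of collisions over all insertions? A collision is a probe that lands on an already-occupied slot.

3

Insert 127: h=6, slot 6 empty → index 6.
Insert 858: h=6, h2=11, slot 6 occupied → index 0.
Insert 637: h=6, h2=14, slot 6 occupied → index 3.
Insert 841: h=6, h2=10, slot 6 occupied → index 16.
Insert 347: h=15, slot 15 empty → index 15.
Table: [858, ∅, ∅, 637, ∅, ∅, 127, ∅, ∅, ∅, ∅, ∅, ∅, ∅, ∅, 347, 841]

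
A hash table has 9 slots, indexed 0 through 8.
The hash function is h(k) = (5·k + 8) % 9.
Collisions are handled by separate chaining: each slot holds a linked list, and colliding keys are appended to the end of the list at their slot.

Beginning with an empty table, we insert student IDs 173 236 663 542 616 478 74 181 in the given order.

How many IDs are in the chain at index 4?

173 -> bucket 0
236 -> bucket 0 (collision)
663 -> bucket 2
542 -> bucket 0 (collision)
616 -> bucket 1
478 -> bucket 4
74 -> bucket 0 (collision)
181 -> bucket 4 (collision)
Final buckets:
0: 173 -> 236 -> 542 -> 74
1: 616
2: 663
3: _
4: 478 -> 181
5: _
6: _
7: _
8: _

2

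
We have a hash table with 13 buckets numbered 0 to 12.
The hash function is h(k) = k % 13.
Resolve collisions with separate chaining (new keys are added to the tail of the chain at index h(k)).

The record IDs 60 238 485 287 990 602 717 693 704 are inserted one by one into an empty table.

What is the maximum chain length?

60 -> bucket 8
238 -> bucket 4
485 -> bucket 4 (collision)
287 -> bucket 1
990 -> bucket 2
602 -> bucket 4 (collision)
717 -> bucket 2 (collision)
693 -> bucket 4 (collision)
704 -> bucket 2 (collision)
Final buckets:
0: ∅
1: 287
2: 990 -> 717 -> 704
3: ∅
4: 238 -> 485 -> 602 -> 693
5: ∅
6: ∅
7: ∅
8: 60
9: ∅
10: ∅
11: ∅
12: ∅

4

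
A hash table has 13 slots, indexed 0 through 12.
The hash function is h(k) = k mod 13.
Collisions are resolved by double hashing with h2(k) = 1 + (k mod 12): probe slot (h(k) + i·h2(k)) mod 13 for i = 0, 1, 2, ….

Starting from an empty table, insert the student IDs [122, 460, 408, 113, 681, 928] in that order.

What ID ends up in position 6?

Insert 122: h=5, slot 5 empty → index 5.
Insert 460: h=5, h2=5, slot 5 occupied → index 10.
Insert 408: h=5, h2=1, slot 5 occupied → index 6.
Insert 113: h=9, slot 9 empty → index 9.
Insert 681: h=5, h2=10, slot 5 occupied → index 2.
Insert 928: h=5, h2=5, slots 5,10,2 occupied → index 7.
Table: [-, -, 681, -, -, 122, 408, 928, -, 113, 460, -, -]

408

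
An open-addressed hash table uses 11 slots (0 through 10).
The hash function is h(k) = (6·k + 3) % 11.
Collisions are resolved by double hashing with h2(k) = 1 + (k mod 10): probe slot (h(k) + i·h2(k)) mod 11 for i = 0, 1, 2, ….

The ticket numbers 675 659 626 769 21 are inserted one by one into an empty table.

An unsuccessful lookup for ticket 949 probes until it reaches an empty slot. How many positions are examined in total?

2

675 hashes to 5; slot 5 is free => place at 5.
659 hashes to 8; slot 8 is free => place at 8.
626 hashes to 8, h2=7; 8 taken => place at 4.
769 hashes to 8, h2=10; 8 taken => place at 7.
21 hashes to 8, h2=2; 8 taken => place at 10.
Table: [—, —, —, —, 626, 675, —, 769, 659, —, 21]
Lookup 949: h=10, h2=10, probe 10,9 → slot 9 empty, not found.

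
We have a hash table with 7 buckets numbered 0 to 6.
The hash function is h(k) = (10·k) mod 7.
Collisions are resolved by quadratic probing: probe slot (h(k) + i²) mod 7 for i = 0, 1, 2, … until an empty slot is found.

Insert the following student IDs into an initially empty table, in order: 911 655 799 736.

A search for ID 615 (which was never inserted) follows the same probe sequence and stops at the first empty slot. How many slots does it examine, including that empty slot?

Insert 911: h=3, slot 3 empty -> index 3.
Insert 655: h=5, slot 5 empty -> index 5.
Insert 799: h=3, slot 3 occupied -> index 4.
Insert 736: h=3, slots 3,4 occupied -> index 0.
Table: [736, —, —, 911, 799, 655, —]
Lookup 615: h=4, probe 4,5,1 → slot 1 empty, not found.

3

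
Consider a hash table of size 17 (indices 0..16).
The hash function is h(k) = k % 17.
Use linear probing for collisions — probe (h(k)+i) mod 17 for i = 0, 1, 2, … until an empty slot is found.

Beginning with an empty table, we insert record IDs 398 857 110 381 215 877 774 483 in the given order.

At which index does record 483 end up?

14

398 hashes to 7; slot 7 is free => place at 7.
857 hashes to 7; 7 taken => place at 8.
110 hashes to 8; 8 taken => place at 9.
381 hashes to 7; 7,8,9 taken => place at 10.
215 hashes to 11; slot 11 is free => place at 11.
877 hashes to 10; 10,11 taken => place at 12.
774 hashes to 9; 9,10,11,12 taken => place at 13.
483 hashes to 7; 7,8,9,10,11,12,13 taken => place at 14.
Table: [-, -, -, -, -, -, -, 398, 857, 110, 381, 215, 877, 774, 483, -, -]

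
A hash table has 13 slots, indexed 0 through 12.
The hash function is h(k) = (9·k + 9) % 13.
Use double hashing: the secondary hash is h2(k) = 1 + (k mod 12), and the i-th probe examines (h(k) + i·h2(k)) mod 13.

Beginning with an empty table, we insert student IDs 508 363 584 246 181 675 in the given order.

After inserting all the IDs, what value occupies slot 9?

584

508: h=5 => slot 5
363: h=0 => slot 0
584: h=0, h2=9, probe 0,9 => slot 9
246: h=0, h2=7, probe 0,7 => slot 7
181: h=0, h2=2, probe 0,2 => slot 2
675: h=0, h2=4, probe 0,4 => slot 4
Table: [363, -, 181, -, 675, 508, -, 246, -, 584, -, -, -]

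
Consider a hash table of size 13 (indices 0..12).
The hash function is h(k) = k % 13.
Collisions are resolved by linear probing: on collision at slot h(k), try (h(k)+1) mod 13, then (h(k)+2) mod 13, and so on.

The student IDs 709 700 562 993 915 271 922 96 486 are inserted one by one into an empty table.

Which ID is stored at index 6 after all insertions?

915

709 hashes to 7; slot 7 is free => place at 7.
700 hashes to 11; slot 11 is free => place at 11.
562 hashes to 3; slot 3 is free => place at 3.
993 hashes to 5; slot 5 is free => place at 5.
915 hashes to 5; 5 taken => place at 6.
271 hashes to 11; 11 taken => place at 12.
922 hashes to 12; 12 taken => place at 0.
96 hashes to 5; 5,6,7 taken => place at 8.
486 hashes to 5; 5,6,7,8 taken => place at 9.
Table: [922, ., ., 562, ., 993, 915, 709, 96, 486, ., 700, 271]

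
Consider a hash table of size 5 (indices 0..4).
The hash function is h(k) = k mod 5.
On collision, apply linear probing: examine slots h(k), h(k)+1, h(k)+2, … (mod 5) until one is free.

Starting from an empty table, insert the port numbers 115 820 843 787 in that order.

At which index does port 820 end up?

Insert 115: h=0, slot 0 empty -> index 0.
Insert 820: h=0, slot 0 occupied -> index 1.
Insert 843: h=3, slot 3 empty -> index 3.
Insert 787: h=2, slot 2 empty -> index 2.
Table: [115, 820, 787, 843, _]

1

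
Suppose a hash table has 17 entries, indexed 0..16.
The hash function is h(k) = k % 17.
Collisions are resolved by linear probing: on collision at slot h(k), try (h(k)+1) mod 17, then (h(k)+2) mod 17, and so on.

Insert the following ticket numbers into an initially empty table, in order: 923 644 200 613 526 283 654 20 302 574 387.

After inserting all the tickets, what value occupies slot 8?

923: h=5 -> slot 5
644: h=15 -> slot 15
200: h=13 -> slot 13
613: h=1 -> slot 1
526: h=16 -> slot 16
283: h=11 -> slot 11
654: h=8 -> slot 8
20: h=3 -> slot 3
302: h=13, probe 13,14 -> slot 14
574: h=13, probe 13,14,15,16,0 -> slot 0
387: h=13, probe 13,14,15,16,0,1,2 -> slot 2
Table: [574, 613, 387, 20, -, 923, -, -, 654, -, -, 283, -, 200, 302, 644, 526]

654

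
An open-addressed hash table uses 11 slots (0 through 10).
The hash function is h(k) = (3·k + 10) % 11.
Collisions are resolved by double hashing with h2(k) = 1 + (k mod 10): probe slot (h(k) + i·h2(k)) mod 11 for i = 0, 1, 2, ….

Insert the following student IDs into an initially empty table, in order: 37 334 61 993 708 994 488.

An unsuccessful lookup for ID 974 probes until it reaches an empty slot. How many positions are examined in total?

Insert 37: h=0, slot 0 empty -> index 0.
Insert 334: h=0, h2=5, slot 0 occupied -> index 5.
Insert 61: h=6, slot 6 empty -> index 6.
Insert 993: h=8, slot 8 empty -> index 8.
Insert 708: h=0, h2=9, slot 0 occupied -> index 9.
Insert 994: h=0, h2=5, slots 0,5 occupied -> index 10.
Insert 488: h=0, h2=9, slots 0,9 occupied -> index 7.
Table: [37, ∅, ∅, ∅, ∅, 334, 61, 488, 993, 708, 994]
Lookup 974: h=6, h2=5, probe 6,0,5,10,4 → slot 4 empty, not found.

5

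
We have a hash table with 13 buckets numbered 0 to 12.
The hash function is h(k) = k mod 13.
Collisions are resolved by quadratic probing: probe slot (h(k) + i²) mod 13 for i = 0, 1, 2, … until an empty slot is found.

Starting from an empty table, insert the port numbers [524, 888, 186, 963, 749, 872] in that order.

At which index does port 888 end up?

Insert 524: h=4, slot 4 empty => index 4.
Insert 888: h=4, slot 4 occupied => index 5.
Insert 186: h=4, slots 4,5 occupied => index 8.
Insert 963: h=1, slot 1 empty => index 1.
Insert 749: h=8, slot 8 occupied => index 9.
Insert 872: h=1, slot 1 occupied => index 2.
Table: [-, 963, 872, -, 524, 888, -, -, 186, 749, -, -, -]

5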